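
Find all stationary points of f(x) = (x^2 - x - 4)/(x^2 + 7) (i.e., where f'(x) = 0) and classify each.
f'(x) = (x^2 + 22*x - 7)/(x^4 + 14*x^2 + 49)

Solve f'(x) = 0:
  f'(x) = (x^2 + 22*x - 7)/(x^2 + 7)^2; the denominator is positive wherever f is defined, so f'(x) = 0 ⇔ x^2 + 22*x - 7 = 0.
  x^2 + 22*x - 7 = 0 has no rational roots; quadratic formula: x = (-22 ± √512)/2.
  ⇒ x = -8*sqrt(2) - 11 ≈ -22.3137, -11 + 8*sqrt(2) ≈ 0.3137

f''(x) = 2*(-x^3 - 33*x^2 + 21*x + 77)/(x^6 + 21*x^4 + 147*x^2 + 343)
Second-derivative test at each critical point:
  f''(-22.3137) = -8.876e-05 < 0 → local maximum
  f''(0.3137) = 0.4491 > 0 → local minimum

Critical points: x = -8*sqrt(2) - 11 ≈ -22.3137 (local maximum); x = -11 + 8*sqrt(2) ≈ 0.3137 (local minimum)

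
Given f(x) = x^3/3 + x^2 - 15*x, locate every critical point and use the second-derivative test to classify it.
f'(x) = x^2 + 2*x - 15

Solve f'(x) = 0:
  Factor: x^2 + 2*x - 15 = (x - 3)*(x + 5) = 0.
  ⇒ x = -5, 3

f''(x) = 2*x + 2
Second-derivative test at each critical point:
  f''(-5) = -8 < 0 → local maximum
  f''(3) = 8 > 0 → local minimum

Critical points: x = -5 (local maximum); x = 3 (local minimum)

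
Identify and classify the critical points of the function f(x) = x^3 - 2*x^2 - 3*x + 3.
f'(x) = 3*x^2 - 4*x - 3

Solve f'(x) = 0:
  3*x^2 - 4*x - 3 = 0 has no rational roots; quadratic formula: x = (4 ± √52)/6.
  ⇒ x = 2/3 - sqrt(13)/3 ≈ -0.5352, 2/3 + sqrt(13)/3 ≈ 1.8685

f''(x) = 6*x - 4
Second-derivative test at each critical point:
  f''(-0.5352) = -7.2111 < 0 → local maximum
  f''(1.8685) = 7.2111 > 0 → local minimum

Critical points: x = 2/3 - sqrt(13)/3 ≈ -0.5352 (local maximum); x = 2/3 + sqrt(13)/3 ≈ 1.8685 (local minimum)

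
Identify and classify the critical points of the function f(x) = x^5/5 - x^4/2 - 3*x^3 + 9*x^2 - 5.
f'(x) = x*(x^3 - 2*x^2 - 9*x + 18)

Solve f'(x) = 0:
  Factor: x^4 - 2*x^3 - 9*x^2 + 18*x = x*(x - 3)*(x - 2)*(x + 3) = 0.
  ⇒ x = -3, 0, 2, 3

f''(x) = 4*x^3 - 6*x^2 - 18*x + 18
Second-derivative test at each critical point:
  f''(-3) = -90 < 0 → local maximum
  f''(0) = 18 > 0 → local minimum
  f''(2) = -10 < 0 → local maximum
  f''(3) = 18 > 0 → local minimum

Critical points: x = -3 (local maximum); x = 0 (local minimum); x = 2 (local maximum); x = 3 (local minimum)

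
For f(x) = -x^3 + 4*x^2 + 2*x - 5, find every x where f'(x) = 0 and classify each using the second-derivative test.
f'(x) = -3*x^2 + 8*x + 2

Solve f'(x) = 0:
  3*x^2 - 8*x - 2 = 0 has no rational roots; quadratic formula: x = (8 ± √88)/6.
  ⇒ x = 4/3 - sqrt(22)/3 ≈ -0.2301, 4/3 + sqrt(22)/3 ≈ 2.8968

f''(x) = 8 - 6*x
Second-derivative test at each critical point:
  f''(-0.2301) = 9.3808 > 0 → local minimum
  f''(2.8968) = -9.3808 < 0 → local maximum

Critical points: x = 4/3 - sqrt(22)/3 ≈ -0.2301 (local minimum); x = 4/3 + sqrt(22)/3 ≈ 2.8968 (local maximum)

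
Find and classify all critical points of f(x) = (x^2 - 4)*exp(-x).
f'(x) = (-x^2 + 2*x + 4)*exp(-x)

Solve f'(x) = 0:
  f'(x) = (-x^2 + 2*x + 4)·exp(-x) and exp(-x) > 0 for every x, so f'(x) = 0 ⇔ -x^2 + 2*x + 4 = 0.
  x^2 - 2*x - 4 = 0 has no rational roots; quadratic formula: x = (2 ± √20)/2.
  ⇒ x = 1 - sqrt(5) ≈ -1.2361, 1 + sqrt(5) ≈ 3.2361

f''(x) = (x^2 - 4*x - 2)*exp(-x)
Second-derivative test at each critical point:
  f''(-1.2361) = 15.3933 > 0 → local minimum
  f''(3.2361) = -0.1758 < 0 → local maximum

Critical points: x = 1 - sqrt(5) ≈ -1.2361 (local minimum); x = 1 + sqrt(5) ≈ 3.2361 (local maximum)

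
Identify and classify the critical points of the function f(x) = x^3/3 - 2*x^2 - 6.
f'(x) = x*(x - 4)

Solve f'(x) = 0:
  Factor: x^2 - 4*x = x*(x - 4) = 0.
  ⇒ x = 0, 4

f''(x) = 2*x - 4
Second-derivative test at each critical point:
  f''(0) = -4 < 0 → local maximum
  f''(4) = 4 > 0 → local minimum

Critical points: x = 0 (local maximum); x = 4 (local minimum)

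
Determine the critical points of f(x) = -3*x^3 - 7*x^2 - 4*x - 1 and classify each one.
f'(x) = -9*x^2 - 14*x - 4

Solve f'(x) = 0:
  9*x^2 + 14*x + 4 = 0 has no rational roots; quadratic formula: x = (-14 ± √52)/18.
  ⇒ x = -7/9 - sqrt(13)/9 ≈ -1.1784, -7/9 + sqrt(13)/9 ≈ -0.3772

f''(x) = -18*x - 14
Second-derivative test at each critical point:
  f''(-1.1784) = 7.2111 > 0 → local minimum
  f''(-0.3772) = -7.2111 < 0 → local maximum

Critical points: x = -7/9 - sqrt(13)/9 ≈ -1.1784 (local minimum); x = -7/9 + sqrt(13)/9 ≈ -0.3772 (local maximum)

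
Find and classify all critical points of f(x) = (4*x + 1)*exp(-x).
f'(x) = (3 - 4*x)*exp(-x)

Solve f'(x) = 0:
  f'(x) = (3 - 4*x)·exp(-x) and exp(-x) > 0 for every x, so f'(x) = 0 ⇔ 3 - 4*x = 0.
  3 - 4*x = 0.
  ⇒ x = 3/4

f''(x) = (4*x - 7)*exp(-x)
Second-derivative test at each critical point:
  f''(3/4) = -1.8895 < 0 → local maximum

Critical points: x = 3/4 (local maximum)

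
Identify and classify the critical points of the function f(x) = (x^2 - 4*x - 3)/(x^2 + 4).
f'(x) = 2*(2*x^2 + 7*x - 8)/(x^4 + 8*x^2 + 16)

Solve f'(x) = 0:
  f'(x) = 2*(2*x^2 + 7*x - 8)/(x^2 + 4)^2; the denominator is positive wherever f is defined, so f'(x) = 0 ⇔ 4*x^2 + 14*x - 16 = 0.
  Factor: 4*x^2 + 14*x - 16 = 2*(2*x^2 + 7*x - 8); 2*x^2 + 7*x - 8 = 0 has no rational roots; quadratic formula: x = (-7 ± √113)/4.
  ⇒ x = -sqrt(113)/4 - 7/4 ≈ -4.4075, -7/4 + sqrt(113)/4 ≈ 0.9075

f''(x) = 2*(-4*x^3 - 21*x^2 + 48*x + 28)/(x^6 + 12*x^4 + 48*x^2 + 64)
Second-derivative test at each critical point:
  f''(-4.4075) = -0.0387 < 0 → local maximum
  f''(0.9075) = 0.9137 > 0 → local minimum

Critical points: x = -sqrt(113)/4 - 7/4 ≈ -4.4075 (local maximum); x = -7/4 + sqrt(113)/4 ≈ 0.9075 (local minimum)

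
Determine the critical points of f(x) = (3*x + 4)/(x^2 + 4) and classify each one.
f'(x) = (-3*x^2 - 8*x + 12)/(x^4 + 8*x^2 + 16)

Solve f'(x) = 0:
  f'(x) = -(3*x^2 + 8*x - 12)/(x^2 + 4)^2; the denominator is positive wherever f is defined, so f'(x) = 0 ⇔ -3*x^2 - 8*x + 12 = 0.
  3*x^2 + 8*x - 12 = 0 has no rational roots; quadratic formula: x = (-8 ± √208)/6.
  ⇒ x = -2*sqrt(13)/3 - 4/3 ≈ -3.7370, -4/3 + 2*sqrt(13)/3 ≈ 1.0704

f''(x) = 2*(4*x^2*(3*x + 4) - (9*x + 4)*(x^2 + 4))/(x^2 + 4)^3
Second-derivative test at each critical point:
  f''(-3.7370) = 0.0447 > 0 → local minimum
  f''(1.0704) = -0.5447 < 0 → local maximum

Critical points: x = -2*sqrt(13)/3 - 4/3 ≈ -3.7370 (local minimum); x = -4/3 + 2*sqrt(13)/3 ≈ 1.0704 (local maximum)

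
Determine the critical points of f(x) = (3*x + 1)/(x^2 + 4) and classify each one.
f'(x) = (-3*x^2 - 2*x + 12)/(x^4 + 8*x^2 + 16)

Solve f'(x) = 0:
  f'(x) = -(3*x^2 + 2*x - 12)/(x^2 + 4)^2; the denominator is positive wherever f is defined, so f'(x) = 0 ⇔ -3*x^2 - 2*x + 12 = 0.
  3*x^2 + 2*x - 12 = 0 has no rational roots; quadratic formula: x = (-2 ± √148)/6.
  ⇒ x = -sqrt(37)/3 - 1/3 ≈ -2.3609, -1/3 + sqrt(37)/3 ≈ 1.6943

f''(x) = 2*(4*x^2*(3*x + 1) - (9*x + 1)*(x^2 + 4))/(x^2 + 4)^3
Second-derivative test at each critical point:
  f''(-2.3609) = 0.1327 > 0 → local minimum
  f''(1.6943) = -0.2577 < 0 → local maximum

Critical points: x = -sqrt(37)/3 - 1/3 ≈ -2.3609 (local minimum); x = -1/3 + sqrt(37)/3 ≈ 1.6943 (local maximum)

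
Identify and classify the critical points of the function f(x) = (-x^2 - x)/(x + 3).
f'(x) = (-x^2 - 6*x - 3)/(x^2 + 6*x + 9)

Solve f'(x) = 0:
  f'(x) = -(x^2 + 6*x + 3)/(x + 3)^2; the denominator is positive wherever f is defined, so f'(x) = 0 ⇔ -x^2 - 6*x - 3 = 0.
  x^2 + 6*x + 3 = 0 has no rational roots; quadratic formula: x = (-6 ± √24)/2.
  ⇒ x = -3 - sqrt(6) ≈ -5.4495, -3 + sqrt(6) ≈ -0.5505

f''(x) = -12/(x^3 + 9*x^2 + 27*x + 27)
Second-derivative test at each critical point:
  f''(-5.4495) = 0.8165 > 0 → local minimum
  f''(-0.5505) = -0.8165 < 0 → local maximum

Critical points: x = -3 - sqrt(6) ≈ -5.4495 (local minimum); x = -3 + sqrt(6) ≈ -0.5505 (local maximum)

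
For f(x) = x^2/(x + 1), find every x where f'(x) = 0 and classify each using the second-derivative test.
f'(x) = x*(x + 2)/(x^2 + 2*x + 1)

Solve f'(x) = 0:
  f'(x) = x*(x + 2)/(x + 1)^2; the denominator is positive wherever f is defined, so f'(x) = 0 ⇔ x^2 + 2*x = 0.
  Factor: x^2 + 2*x = x*(x + 2) = 0.
  ⇒ x = -2, 0

f''(x) = 2/(x^3 + 3*x^2 + 3*x + 1)
Second-derivative test at each critical point:
  f''(-2) = -2 < 0 → local maximum
  f''(0) = 2 > 0 → local minimum

Critical points: x = -2 (local maximum); x = 0 (local minimum)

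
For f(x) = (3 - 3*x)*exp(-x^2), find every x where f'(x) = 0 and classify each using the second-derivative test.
f'(x) = 3*(2*x*(x - 1) - 1)*exp(-x^2)

Solve f'(x) = 0:
  f'(x) = (6*x^2 - 6*x - 3)·exp(-x^2) and exp(-x^2) > 0 for every x, so f'(x) = 0 ⇔ 6*x^2 - 6*x - 3 = 0.
  Factor: 6*x^2 - 6*x - 3 = 3*(2*x^2 - 2*x - 1); 2*x^2 - 2*x - 1 = 0 has no rational roots; quadratic formula: x = (2 ± √12)/4.
  ⇒ x = 1/2 - sqrt(3)/2 ≈ -0.3660, 1/2 + sqrt(3)/2 ≈ 1.3660

f''(x) = 6*(2*x^2*(1 - x) + 3*x - 1)*exp(-x^2)
Second-derivative test at each critical point:
  f''(-0.3660) = -9.0892 < 0 → local maximum
  f''(1.3660) = 1.6081 > 0 → local minimum

Critical points: x = 1/2 - sqrt(3)/2 ≈ -0.3660 (local maximum); x = 1/2 + sqrt(3)/2 ≈ 1.3660 (local minimum)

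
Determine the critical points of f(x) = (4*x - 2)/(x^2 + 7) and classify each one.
f'(x) = 4*(-x^2 + x + 7)/(x^4 + 14*x^2 + 49)

Solve f'(x) = 0:
  f'(x) = -4*(x^2 - x - 7)/(x^2 + 7)^2; the denominator is positive wherever f is defined, so f'(x) = 0 ⇔ -4*x^2 + 4*x + 28 = 0.
  Factor: -4*x^2 + 4*x + 28 = -4*(x^2 - x - 7); x^2 - x - 7 = 0 has no rational roots; quadratic formula: x = (1 ± √29)/2.
  ⇒ x = 1/2 - sqrt(29)/2 ≈ -2.1926, 1/2 + sqrt(29)/2 ≈ 3.1926

f''(x) = 4*(4*x^2*(2*x - 1) + (1 - 6*x)*(x^2 + 7))/(x^2 + 7)^3
Second-derivative test at each critical point:
  f''(-2.1926) = 0.1545 > 0 → local minimum
  f''(3.1926) = -0.0729 < 0 → local maximum

Critical points: x = 1/2 - sqrt(29)/2 ≈ -2.1926 (local minimum); x = 1/2 + sqrt(29)/2 ≈ 3.1926 (local maximum)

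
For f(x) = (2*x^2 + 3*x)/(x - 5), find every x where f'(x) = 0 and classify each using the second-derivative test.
f'(x) = (2*x^2 - 20*x - 15)/(x^2 - 10*x + 25)

Solve f'(x) = 0:
  f'(x) = (2*x^2 - 20*x - 15)/(x - 5)^2; the denominator is positive wherever f is defined, so f'(x) = 0 ⇔ 2*x^2 - 20*x - 15 = 0.
  2*x^2 - 20*x - 15 = 0 has no rational roots; quadratic formula: x = (20 ± √520)/4.
  ⇒ x = 5 - sqrt(130)/2 ≈ -0.7009, 5 + sqrt(130)/2 ≈ 10.7009

f''(x) = 130/(x^3 - 15*x^2 + 75*x - 125)
Second-derivative test at each critical point:
  f''(-0.7009) = -0.7016 < 0 → local maximum
  f''(10.7009) = 0.7016 > 0 → local minimum

Critical points: x = 5 - sqrt(130)/2 ≈ -0.7009 (local maximum); x = 5 + sqrt(130)/2 ≈ 10.7009 (local minimum)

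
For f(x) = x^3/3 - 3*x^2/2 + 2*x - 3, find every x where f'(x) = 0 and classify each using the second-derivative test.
f'(x) = x^2 - 3*x + 2

Solve f'(x) = 0:
  Factor: x^2 - 3*x + 2 = (x - 2)*(x - 1) = 0.
  ⇒ x = 1, 2

f''(x) = 2*x - 3
Second-derivative test at each critical point:
  f''(1) = -1 < 0 → local maximum
  f''(2) = 1 > 0 → local minimum

Critical points: x = 1 (local maximum); x = 2 (local minimum)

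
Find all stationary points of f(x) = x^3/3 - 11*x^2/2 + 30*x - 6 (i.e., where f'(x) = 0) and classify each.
f'(x) = x^2 - 11*x + 30

Solve f'(x) = 0:
  Factor: x^2 - 11*x + 30 = (x - 6)*(x - 5) = 0.
  ⇒ x = 5, 6

f''(x) = 2*x - 11
Second-derivative test at each critical point:
  f''(5) = -1 < 0 → local maximum
  f''(6) = 1 > 0 → local minimum

Critical points: x = 5 (local maximum); x = 6 (local minimum)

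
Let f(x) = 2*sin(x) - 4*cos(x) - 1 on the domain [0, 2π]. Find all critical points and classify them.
f'(x) = 4*sin(x) + 2*cos(x)

Solve f'(x) = 0 on [0, 2π]:
  f'(x) = 0 ⇔ 2*cos(x) = -4*sin(x) ⇔ tan(x) = -1/2, i.e. x = arctan(-1/2) + nπ; keep the solutions lying in [0, 2π].
  ⇒ x = pi - atan(1/2) ≈ 2.6779, -atan(1/2) + 2*pi ≈ 5.8195

f''(x) = -2*sin(x) + 4*cos(x)
Second-derivative test at each critical point:
  f''(2.6779) = -4.4721 < 0 → local maximum
  f''(5.8195) = 4.4721 > 0 → local minimum

Critical points: x = pi - atan(1/2) ≈ 2.6779 (local maximum); x = -atan(1/2) + 2*pi ≈ 5.8195 (local minimum)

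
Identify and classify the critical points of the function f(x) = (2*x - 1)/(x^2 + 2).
f'(x) = 2*(-x^2 + x + 2)/(x^4 + 4*x^2 + 4)

Solve f'(x) = 0:
  f'(x) = -2*(x - 2)*(x + 1)/(x^2 + 2)^2; the denominator is positive wherever f is defined, so f'(x) = 0 ⇔ -2*x^2 + 2*x + 4 = 0.
  Factor: -2*x^2 + 2*x + 4 = -2*(x - 2)*(x + 1) = 0.
  ⇒ x = -1, 2

f''(x) = 2*(4*x^2*(2*x - 1) + (1 - 6*x)*(x^2 + 2))/(x^2 + 2)^3
Second-derivative test at each critical point:
  f''(-1) = 2/3 > 0 → local minimum
  f''(2) = -1/6 < 0 → local maximum

Critical points: x = -1 (local minimum); x = 2 (local maximum)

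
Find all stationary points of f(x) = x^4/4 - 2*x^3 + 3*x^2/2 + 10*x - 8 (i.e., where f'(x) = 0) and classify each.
f'(x) = x^3 - 6*x^2 + 3*x + 10

Solve f'(x) = 0:
  Factor: x^3 - 6*x^2 + 3*x + 10 = (x - 5)*(x - 2)*(x + 1) = 0.
  ⇒ x = -1, 2, 5

f''(x) = 3*x^2 - 12*x + 3
Second-derivative test at each critical point:
  f''(-1) = 18 > 0 → local minimum
  f''(2) = -9 < 0 → local maximum
  f''(5) = 18 > 0 → local minimum

Critical points: x = -1 (local minimum); x = 2 (local maximum); x = 5 (local minimum)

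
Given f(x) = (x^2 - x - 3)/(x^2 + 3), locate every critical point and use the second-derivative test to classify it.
f'(x) = (x^2 + 12*x - 3)/(x^4 + 6*x^2 + 9)

Solve f'(x) = 0:
  f'(x) = (x^2 + 12*x - 3)/(x^2 + 3)^2; the denominator is positive wherever f is defined, so f'(x) = 0 ⇔ x^2 + 12*x - 3 = 0.
  x^2 + 12*x - 3 = 0 has no rational roots; quadratic formula: x = (-12 ± √156)/2.
  ⇒ x = -sqrt(39) - 6 ≈ -12.2450, -6 + sqrt(39) ≈ 0.2450

f''(x) = 2*(-x^3 - 18*x^2 + 9*x + 18)/(x^6 + 9*x^4 + 27*x^2 + 27)
Second-derivative test at each critical point:
  f''(-12.2450) = -0.0005 < 0 → local maximum
  f''(0.2450) = 1.3339 > 0 → local minimum

Critical points: x = -sqrt(39) - 6 ≈ -12.2450 (local maximum); x = -6 + sqrt(39) ≈ 0.2450 (local minimum)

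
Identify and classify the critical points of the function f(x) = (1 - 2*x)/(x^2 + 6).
f'(x) = 2*(x^2 - x - 6)/(x^4 + 12*x^2 + 36)

Solve f'(x) = 0:
  f'(x) = 2*(x - 3)*(x + 2)/(x^2 + 6)^2; the denominator is positive wherever f is defined, so f'(x) = 0 ⇔ 2*x^2 - 2*x - 12 = 0.
  Factor: 2*x^2 - 2*x - 12 = 2*(x - 3)*(x + 2) = 0.
  ⇒ x = -2, 3

f''(x) = 2*(4*x^2*(1 - 2*x) + (6*x - 1)*(x^2 + 6))/(x^2 + 6)^3
Second-derivative test at each critical point:
  f''(-2) = -1/10 < 0 → local maximum
  f''(3) = 2/45 > 0 → local minimum

Critical points: x = -2 (local maximum); x = 3 (local minimum)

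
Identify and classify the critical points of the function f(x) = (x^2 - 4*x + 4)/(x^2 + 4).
f'(x) = 4*(x^2 - 4)/(x^4 + 8*x^2 + 16)

Solve f'(x) = 0:
  f'(x) = 4*(x - 2)*(x + 2)/(x^2 + 4)^2; the denominator is positive wherever f is defined, so f'(x) = 0 ⇔ 4*x^2 - 16 = 0.
  Factor: 4*x^2 - 16 = 4*(x - 2)*(x + 2) = 0.
  ⇒ x = -2, 2

f''(x) = 8*x*(12 - x^2)/(x^6 + 12*x^4 + 48*x^2 + 64)
Second-derivative test at each critical point:
  f''(-2) = -1/4 < 0 → local maximum
  f''(2) = 1/4 > 0 → local minimum

Critical points: x = -2 (local maximum); x = 2 (local minimum)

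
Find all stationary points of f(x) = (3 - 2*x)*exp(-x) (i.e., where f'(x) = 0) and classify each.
f'(x) = (2*x - 5)*exp(-x)

Solve f'(x) = 0:
  f'(x) = (2*x - 5)·exp(-x) and exp(-x) > 0 for every x, so f'(x) = 0 ⇔ 2*x - 5 = 0.
  2*x - 5 = 0.
  ⇒ x = 5/2

f''(x) = (7 - 2*x)*exp(-x)
Second-derivative test at each critical point:
  f''(5/2) = 0.1642 > 0 → local minimum

Critical points: x = 5/2 (local minimum)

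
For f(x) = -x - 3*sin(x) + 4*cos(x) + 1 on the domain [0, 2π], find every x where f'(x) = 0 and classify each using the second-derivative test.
f'(x) = -4*sin(x) - 3*cos(x) - 1

Solve f'(x) = 0 on [0, 2π]:
  f'(x) = 0 ⇔ -4*sin(x) - 3*cos(x) = 1. Write the left side as R·cos(x + φ) with R = √((-3)² + 4²) = 5, cos φ = -3/5, sin φ = 4/5; then cos(x + φ) = 1/5. Solve for x and keep the solutions lying in [0, 2π].
  ⇒ x = atan((-4 + 6*sqrt(6))/(-8*sqrt(6) - 3)) + pi ≈ 2.6994, atan((-6*sqrt(6) - 4)/(-3 + 8*sqrt(6))) + 2*pi ≈ 5.4383

f''(x) = 3*sin(x) - 4*cos(x)
Second-derivative test at each critical point:
  f''(2.6994) = 4.8990 > 0 → local minimum
  f''(5.4383) = -4.8990 < 0 → local maximum

Critical points: x = atan((-4 + 6*sqrt(6))/(-8*sqrt(6) - 3)) + pi ≈ 2.6994 (local minimum); x = atan((-6*sqrt(6) - 4)/(-3 + 8*sqrt(6))) + 2*pi ≈ 5.4383 (local maximum)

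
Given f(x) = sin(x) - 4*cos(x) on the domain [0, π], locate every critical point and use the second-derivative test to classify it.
f'(x) = 4*sin(x) + cos(x)

Solve f'(x) = 0 on [0, π]:
  f'(x) = 0 ⇔ cos(x) = -4*sin(x) ⇔ tan(x) = -1/4, i.e. x = arctan(-1/4) + nπ; keep the solutions lying in [0, π].
  ⇒ x = pi - atan(1/4) ≈ 2.8966

f''(x) = -sin(x) + 4*cos(x)
Second-derivative test at each critical point:
  f''(2.8966) = -4.1231 < 0 → local maximum

Critical points: x = pi - atan(1/4) ≈ 2.8966 (local maximum)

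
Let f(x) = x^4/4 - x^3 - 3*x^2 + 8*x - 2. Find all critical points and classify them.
f'(x) = x^3 - 3*x^2 - 6*x + 8

Solve f'(x) = 0:
  Factor: x^3 - 3*x^2 - 6*x + 8 = (x - 4)*(x - 1)*(x + 2) = 0.
  ⇒ x = -2, 1, 4

f''(x) = 3*x^2 - 6*x - 6
Second-derivative test at each critical point:
  f''(-2) = 18 > 0 → local minimum
  f''(1) = -9 < 0 → local maximum
  f''(4) = 18 > 0 → local minimum

Critical points: x = -2 (local minimum); x = 1 (local maximum); x = 4 (local minimum)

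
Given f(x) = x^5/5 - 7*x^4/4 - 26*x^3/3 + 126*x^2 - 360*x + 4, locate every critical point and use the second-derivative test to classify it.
f'(x) = x^4 - 7*x^3 - 26*x^2 + 252*x - 360

Solve f'(x) = 0:
  Factor: x^4 - 7*x^3 - 26*x^2 + 252*x - 360 = (x - 6)*(x - 5)*(x - 2)*(x + 6) = 0.
  ⇒ x = -6, 2, 5, 6

f''(x) = 4*x^3 - 21*x^2 - 52*x + 252
Second-derivative test at each critical point:
  f''(-6) = -1056 < 0 → local maximum
  f''(2) = 96 > 0 → local minimum
  f''(5) = -33 < 0 → local maximum
  f''(6) = 48 > 0 → local minimum

Critical points: x = -6 (local maximum); x = 2 (local minimum); x = 5 (local maximum); x = 6 (local minimum)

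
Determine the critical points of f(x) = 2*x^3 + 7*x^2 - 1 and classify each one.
f'(x) = 2*x*(3*x + 7)

Solve f'(x) = 0:
  Factor: 6*x^2 + 14*x = 2*x*(3*x + 7) = 0.
  ⇒ x = -7/3, 0

f''(x) = 12*x + 14
Second-derivative test at each critical point:
  f''(-7/3) = -14 < 0 → local maximum
  f''(0) = 14 > 0 → local minimum

Critical points: x = -7/3 (local maximum); x = 0 (local minimum)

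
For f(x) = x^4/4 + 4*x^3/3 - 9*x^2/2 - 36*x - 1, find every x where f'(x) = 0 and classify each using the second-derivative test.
f'(x) = x^3 + 4*x^2 - 9*x - 36

Solve f'(x) = 0:
  Factor: x^3 + 4*x^2 - 9*x - 36 = (x - 3)*(x + 3)*(x + 4) = 0.
  ⇒ x = -4, -3, 3

f''(x) = 3*x^2 + 8*x - 9
Second-derivative test at each critical point:
  f''(-4) = 7 > 0 → local minimum
  f''(-3) = -6 < 0 → local maximum
  f''(3) = 42 > 0 → local minimum

Critical points: x = -4 (local minimum); x = -3 (local maximum); x = 3 (local minimum)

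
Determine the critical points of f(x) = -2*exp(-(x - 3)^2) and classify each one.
f'(x) = 4*(x - 3)*exp(-(x - 3)^2)

Solve f'(x) = 0:
  f'(x) = (4*x - 12)·exp(-(x - 3)^2) and exp(-(x - 3)^2) > 0 for every x, so f'(x) = 0 ⇔ 4*x - 12 = 0.
  Factor: 4*x - 12 = 4*(x - 3) = 0.
  ⇒ x = 3

f''(x) = 4*(1 - 2*(x - 3)^2)*exp(-(x - 3)^2)
Second-derivative test at each critical point:
  f''(3) = 4 > 0 → local minimum

Critical points: x = 3 (local minimum)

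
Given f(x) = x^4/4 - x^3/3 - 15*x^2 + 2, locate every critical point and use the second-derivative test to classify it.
f'(x) = x*(x^2 - x - 30)

Solve f'(x) = 0:
  Factor: x^3 - x^2 - 30*x = x*(x - 6)*(x + 5) = 0.
  ⇒ x = -5, 0, 6

f''(x) = 3*x^2 - 2*x - 30
Second-derivative test at each critical point:
  f''(-5) = 55 > 0 → local minimum
  f''(0) = -30 < 0 → local maximum
  f''(6) = 66 > 0 → local minimum

Critical points: x = -5 (local minimum); x = 0 (local maximum); x = 6 (local minimum)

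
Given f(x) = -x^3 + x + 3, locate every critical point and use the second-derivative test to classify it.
f'(x) = 1 - 3*x^2

Solve f'(x) = 0:
  3*x^2 - 1 = 0 has no rational roots; quadratic formula: x = (0 ± √12)/6.
  ⇒ x = -sqrt(3)/3 ≈ -0.5774, sqrt(3)/3 ≈ 0.5774

f''(x) = -6*x
Second-derivative test at each critical point:
  f''(-0.5774) = 3.4641 > 0 → local minimum
  f''(0.5774) = -3.4641 < 0 → local maximum

Critical points: x = -sqrt(3)/3 ≈ -0.5774 (local minimum); x = sqrt(3)/3 ≈ 0.5774 (local maximum)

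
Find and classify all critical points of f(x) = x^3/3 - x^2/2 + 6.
f'(x) = x*(x - 1)

Solve f'(x) = 0:
  Factor: x^2 - x = x*(x - 1) = 0.
  ⇒ x = 0, 1

f''(x) = 2*x - 1
Second-derivative test at each critical point:
  f''(0) = -1 < 0 → local maximum
  f''(1) = 1 > 0 → local minimum

Critical points: x = 0 (local maximum); x = 1 (local minimum)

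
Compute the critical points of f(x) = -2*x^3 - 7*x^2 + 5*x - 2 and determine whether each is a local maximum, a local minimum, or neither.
f'(x) = -6*x^2 - 14*x + 5

Solve f'(x) = 0:
  6*x^2 + 14*x - 5 = 0 has no rational roots; quadratic formula: x = (-14 ± √316)/12.
  ⇒ x = -sqrt(79)/6 - 7/6 ≈ -2.6480, -7/6 + sqrt(79)/6 ≈ 0.3147

f''(x) = -12*x - 14
Second-derivative test at each critical point:
  f''(-2.6480) = 17.7764 > 0 → local minimum
  f''(0.3147) = -17.7764 < 0 → local maximum

Critical points: x = -sqrt(79)/6 - 7/6 ≈ -2.6480 (local minimum); x = -7/6 + sqrt(79)/6 ≈ 0.3147 (local maximum)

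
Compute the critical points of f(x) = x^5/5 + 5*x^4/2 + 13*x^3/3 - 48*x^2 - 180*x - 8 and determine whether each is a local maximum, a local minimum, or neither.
f'(x) = x^4 + 10*x^3 + 13*x^2 - 96*x - 180

Solve f'(x) = 0:
  Factor: x^4 + 10*x^3 + 13*x^2 - 96*x - 180 = (x - 3)*(x + 2)*(x + 5)*(x + 6) = 0.
  ⇒ x = -6, -5, -2, 3

f''(x) = 4*x^3 + 30*x^2 + 26*x - 96
Second-derivative test at each critical point:
  f''(-6) = -36 < 0 → local maximum
  f''(-5) = 24 > 0 → local minimum
  f''(-2) = -60 < 0 → local maximum
  f''(3) = 360 > 0 → local minimum

Critical points: x = -6 (local maximum); x = -5 (local minimum); x = -2 (local maximum); x = 3 (local minimum)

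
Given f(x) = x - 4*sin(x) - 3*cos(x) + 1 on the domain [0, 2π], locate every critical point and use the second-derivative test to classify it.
f'(x) = 3*sin(x) - 4*cos(x) + 1

Solve f'(x) = 0 on [0, 2π]:
  f'(x) = 0 ⇔ 3*sin(x) - 4*cos(x) = -1. Write the left side as R·cos(x + φ) with R = √((-4)² + (-3)²) = 5, cos φ = -4/5, sin φ = -3/5; then cos(x + φ) = -1/5. Solve for x and keep the solutions lying in [0, 2π].
  ⇒ x = atan((-3 + 8*sqrt(6))/(4 + 6*sqrt(6))) ≈ 0.7259, atan((-8*sqrt(6) - 3)/(4 - 6*sqrt(6))) + pi ≈ 4.2702

f''(x) = 4*sin(x) + 3*cos(x)
Second-derivative test at each critical point:
  f''(0.7259) = 4.8990 > 0 → local minimum
  f''(4.2702) = -4.8990 < 0 → local maximum

Critical points: x = atan((-3 + 8*sqrt(6))/(4 + 6*sqrt(6))) ≈ 0.7259 (local minimum); x = atan((-8*sqrt(6) - 3)/(4 - 6*sqrt(6))) + pi ≈ 4.2702 (local maximum)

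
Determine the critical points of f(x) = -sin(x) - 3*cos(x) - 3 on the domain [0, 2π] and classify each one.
f'(x) = 3*sin(x) - cos(x)

Solve f'(x) = 0 on [0, 2π]:
  f'(x) = 0 ⇔ -cos(x) = -3*sin(x) ⇔ tan(x) = 1/3, i.e. x = arctan(1/3) + nπ; keep the solutions lying in [0, 2π].
  ⇒ x = atan(1/3) ≈ 0.3218, atan(1/3) + pi ≈ 3.4633

f''(x) = sin(x) + 3*cos(x)
Second-derivative test at each critical point:
  f''(0.3218) = 3.1623 > 0 → local minimum
  f''(3.4633) = -3.1623 < 0 → local maximum

Critical points: x = atan(1/3) ≈ 0.3218 (local minimum); x = atan(1/3) + pi ≈ 3.4633 (local maximum)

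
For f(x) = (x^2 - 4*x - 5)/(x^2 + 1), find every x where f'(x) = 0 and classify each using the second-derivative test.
f'(x) = 4*(x^2 + 3*x - 1)/(x^4 + 2*x^2 + 1)

Solve f'(x) = 0:
  f'(x) = 4*(x^2 + 3*x - 1)/(x^2 + 1)^2; the denominator is positive wherever f is defined, so f'(x) = 0 ⇔ 4*x^2 + 12*x - 4 = 0.
  Factor: 4*x^2 + 12*x - 4 = 4*(x^2 + 3*x - 1); x^2 + 3*x - 1 = 0 has no rational roots; quadratic formula: x = (-3 ± √13)/2.
  ⇒ x = -sqrt(13)/2 - 3/2 ≈ -3.3028, -3/2 + sqrt(13)/2 ≈ 0.3028

f''(x) = 4*(-2*x^3 - 9*x^2 + 6*x + 3)/(x^6 + 3*x^4 + 3*x^2 + 1)
Second-derivative test at each critical point:
  f''(-3.3028) = -0.1017 < 0 → local maximum
  f''(0.3028) = 12.1017 > 0 → local minimum

Critical points: x = -sqrt(13)/2 - 3/2 ≈ -3.3028 (local maximum); x = -3/2 + sqrt(13)/2 ≈ 0.3028 (local minimum)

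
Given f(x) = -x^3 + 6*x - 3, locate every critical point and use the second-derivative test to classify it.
f'(x) = 6 - 3*x^2

Solve f'(x) = 0:
  Factor: 6 - 3*x^2 = -3*(x^2 - 2); x^2 - 2 = 0 has no rational roots; quadratic formula: x = (0 ± √8)/2.
  ⇒ x = -sqrt(2) ≈ -1.4142, sqrt(2) ≈ 1.4142

f''(x) = -6*x
Second-derivative test at each critical point:
  f''(-1.4142) = 8.4853 > 0 → local minimum
  f''(1.4142) = -8.4853 < 0 → local maximum

Critical points: x = -sqrt(2) ≈ -1.4142 (local minimum); x = sqrt(2) ≈ 1.4142 (local maximum)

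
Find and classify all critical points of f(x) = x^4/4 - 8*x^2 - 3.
f'(x) = x*(x^2 - 16)

Solve f'(x) = 0:
  Factor: x^3 - 16*x = x*(x - 4)*(x + 4) = 0.
  ⇒ x = -4, 0, 4

f''(x) = 3*x^2 - 16
Second-derivative test at each critical point:
  f''(-4) = 32 > 0 → local minimum
  f''(0) = -16 < 0 → local maximum
  f''(4) = 32 > 0 → local minimum

Critical points: x = -4 (local minimum); x = 0 (local maximum); x = 4 (local minimum)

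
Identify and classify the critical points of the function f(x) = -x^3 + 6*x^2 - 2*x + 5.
f'(x) = -3*x^2 + 12*x - 2

Solve f'(x) = 0:
  3*x^2 - 12*x + 2 = 0 has no rational roots; quadratic formula: x = (12 ± √120)/6.
  ⇒ x = 2 - sqrt(30)/3 ≈ 0.1743, sqrt(30)/3 + 2 ≈ 3.8257

f''(x) = 12 - 6*x
Second-derivative test at each critical point:
  f''(0.1743) = 10.9545 > 0 → local minimum
  f''(3.8257) = -10.9545 < 0 → local maximum

Critical points: x = 2 - sqrt(30)/3 ≈ 0.1743 (local minimum); x = sqrt(30)/3 + 2 ≈ 3.8257 (local maximum)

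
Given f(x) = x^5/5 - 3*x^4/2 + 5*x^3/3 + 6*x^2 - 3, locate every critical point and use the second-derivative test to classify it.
f'(x) = x*(x^3 - 6*x^2 + 5*x + 12)

Solve f'(x) = 0:
  Factor: x^4 - 6*x^3 + 5*x^2 + 12*x = x*(x - 4)*(x - 3)*(x + 1) = 0.
  ⇒ x = -1, 0, 3, 4

f''(x) = 4*x^3 - 18*x^2 + 10*x + 12
Second-derivative test at each critical point:
  f''(-1) = -20 < 0 → local maximum
  f''(0) = 12 > 0 → local minimum
  f''(3) = -12 < 0 → local maximum
  f''(4) = 20 > 0 → local minimum

Critical points: x = -1 (local maximum); x = 0 (local minimum); x = 3 (local maximum); x = 4 (local minimum)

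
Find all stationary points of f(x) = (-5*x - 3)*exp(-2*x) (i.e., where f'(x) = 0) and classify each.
f'(x) = (10*x + 1)*exp(-2*x)

Solve f'(x) = 0:
  f'(x) = (10*x + 1)·exp(-2*x) and exp(-2*x) > 0 for every x, so f'(x) = 0 ⇔ 10*x + 1 = 0.
  10*x + 1 = 0.
  ⇒ x = -1/10

f''(x) = 4*(2 - 5*x)*exp(-2*x)
Second-derivative test at each critical point:
  f''(-1/10) = 12.2140 > 0 → local minimum

Critical points: x = -1/10 (local minimum)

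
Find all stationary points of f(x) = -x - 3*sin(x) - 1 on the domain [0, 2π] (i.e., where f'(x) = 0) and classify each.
f'(x) = -3*cos(x) - 1

Solve f'(x) = 0 on [0, 2π]:
  f'(x) = 0 ⇔ cos(x) = -1/3, i.e. x = ±arccos(-1/3) + 2nπ; keep the solutions lying in [0, 2π].
  ⇒ x = acos(-1/3) ≈ 1.9106, -acos(-1/3) + 2*pi ≈ 4.3726

f''(x) = 3*sin(x)
Second-derivative test at each critical point:
  f''(1.9106) = 2.8284 > 0 → local minimum
  f''(4.3726) = -2.8284 < 0 → local maximum

Critical points: x = acos(-1/3) ≈ 1.9106 (local minimum); x = -acos(-1/3) + 2*pi ≈ 4.3726 (local maximum)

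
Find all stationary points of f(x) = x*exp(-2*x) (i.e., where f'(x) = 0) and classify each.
f'(x) = (1 - 2*x)*exp(-2*x)

Solve f'(x) = 0:
  f'(x) = (1 - 2*x)·exp(-2*x) and exp(-2*x) > 0 for every x, so f'(x) = 0 ⇔ 1 - 2*x = 0.
  1 - 2*x = 0.
  ⇒ x = 1/2

f''(x) = 4*(x - 1)*exp(-2*x)
Second-derivative test at each critical point:
  f''(1/2) = -0.7358 < 0 → local maximum

Critical points: x = 1/2 (local maximum)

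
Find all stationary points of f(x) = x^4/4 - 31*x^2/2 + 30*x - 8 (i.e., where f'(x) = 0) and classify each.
f'(x) = x^3 - 31*x + 30

Solve f'(x) = 0:
  Factor: x^3 - 31*x + 30 = (x - 5)*(x - 1)*(x + 6) = 0.
  ⇒ x = -6, 1, 5

f''(x) = 3*x^2 - 31
Second-derivative test at each critical point:
  f''(-6) = 77 > 0 → local minimum
  f''(1) = -28 < 0 → local maximum
  f''(5) = 44 > 0 → local minimum

Critical points: x = -6 (local minimum); x = 1 (local maximum); x = 5 (local minimum)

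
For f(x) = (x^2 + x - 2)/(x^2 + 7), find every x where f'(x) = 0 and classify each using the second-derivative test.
f'(x) = (-x^2 + 18*x + 7)/(x^4 + 14*x^2 + 49)

Solve f'(x) = 0:
  f'(x) = -(x^2 - 18*x - 7)/(x^2 + 7)^2; the denominator is positive wherever f is defined, so f'(x) = 0 ⇔ -x^2 + 18*x + 7 = 0.
  x^2 - 18*x - 7 = 0 has no rational roots; quadratic formula: x = (18 ± √352)/2.
  ⇒ x = 9 - 2*sqrt(22) ≈ -0.3808, 9 + 2*sqrt(22) ≈ 18.3808

f''(x) = 2*(x^3 - 27*x^2 - 21*x + 63)/(x^6 + 21*x^4 + 147*x^2 + 343)
Second-derivative test at each critical point:
  f''(-0.3808) = 0.3675 > 0 → local minimum
  f''(18.3808) = -1.578e-04 < 0 → local maximum

Critical points: x = 9 - 2*sqrt(22) ≈ -0.3808 (local minimum); x = 9 + 2*sqrt(22) ≈ 18.3808 (local maximum)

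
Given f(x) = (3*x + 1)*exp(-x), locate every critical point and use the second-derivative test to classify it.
f'(x) = (2 - 3*x)*exp(-x)

Solve f'(x) = 0:
  f'(x) = (2 - 3*x)·exp(-x) and exp(-x) > 0 for every x, so f'(x) = 0 ⇔ 2 - 3*x = 0.
  2 - 3*x = 0.
  ⇒ x = 2/3

f''(x) = (3*x - 5)*exp(-x)
Second-derivative test at each critical point:
  f''(2/3) = -1.5403 < 0 → local maximum

Critical points: x = 2/3 (local maximum)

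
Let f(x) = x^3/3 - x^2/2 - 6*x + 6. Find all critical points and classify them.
f'(x) = x^2 - x - 6

Solve f'(x) = 0:
  Factor: x^2 - x - 6 = (x - 3)*(x + 2) = 0.
  ⇒ x = -2, 3

f''(x) = 2*x - 1
Second-derivative test at each critical point:
  f''(-2) = -5 < 0 → local maximum
  f''(3) = 5 > 0 → local minimum

Critical points: x = -2 (local maximum); x = 3 (local minimum)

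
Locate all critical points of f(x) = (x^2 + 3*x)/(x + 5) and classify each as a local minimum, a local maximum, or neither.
f'(x) = (x^2 + 10*x + 15)/(x^2 + 10*x + 25)

Solve f'(x) = 0:
  f'(x) = (x^2 + 10*x + 15)/(x + 5)^2; the denominator is positive wherever f is defined, so f'(x) = 0 ⇔ x^2 + 10*x + 15 = 0.
  x^2 + 10*x + 15 = 0 has no rational roots; quadratic formula: x = (-10 ± √40)/2.
  ⇒ x = -5 - sqrt(10) ≈ -8.1623, -5 + sqrt(10) ≈ -1.8377

f''(x) = 20/(x^3 + 15*x^2 + 75*x + 125)
Second-derivative test at each critical point:
  f''(-8.1623) = -0.6325 < 0 → local maximum
  f''(-1.8377) = 0.6325 > 0 → local minimum

Critical points: x = -5 - sqrt(10) ≈ -8.1623 (local maximum); x = -5 + sqrt(10) ≈ -1.8377 (local minimum)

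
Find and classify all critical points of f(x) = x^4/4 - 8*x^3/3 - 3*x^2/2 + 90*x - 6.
f'(x) = x^3 - 8*x^2 - 3*x + 90

Solve f'(x) = 0:
  Factor: x^3 - 8*x^2 - 3*x + 90 = (x - 6)*(x - 5)*(x + 3) = 0.
  ⇒ x = -3, 5, 6

f''(x) = 3*x^2 - 16*x - 3
Second-derivative test at each critical point:
  f''(-3) = 72 > 0 → local minimum
  f''(5) = -8 < 0 → local maximum
  f''(6) = 9 > 0 → local minimum

Critical points: x = -3 (local minimum); x = 5 (local maximum); x = 6 (local minimum)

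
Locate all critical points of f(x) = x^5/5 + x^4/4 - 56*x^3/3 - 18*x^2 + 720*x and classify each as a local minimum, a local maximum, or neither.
f'(x) = x^4 + x^3 - 56*x^2 - 36*x + 720

Solve f'(x) = 0:
  Factor: x^4 + x^3 - 56*x^2 - 36*x + 720 = (x - 6)*(x - 4)*(x + 5)*(x + 6) = 0.
  ⇒ x = -6, -5, 4, 6

f''(x) = 4*x^3 + 3*x^2 - 112*x - 36
Second-derivative test at each critical point:
  f''(-6) = -120 < 0 → local maximum
  f''(-5) = 99 > 0 → local minimum
  f''(4) = -180 < 0 → local maximum
  f''(6) = 264 > 0 → local minimum

Critical points: x = -6 (local maximum); x = -5 (local minimum); x = 4 (local maximum); x = 6 (local minimum)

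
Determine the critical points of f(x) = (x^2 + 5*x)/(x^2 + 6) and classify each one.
f'(x) = (-5*x^2 + 12*x + 30)/(x^4 + 12*x^2 + 36)

Solve f'(x) = 0:
  f'(x) = -(5*x^2 - 12*x - 30)/(x^2 + 6)^2; the denominator is positive wherever f is defined, so f'(x) = 0 ⇔ -5*x^2 + 12*x + 30 = 0.
  5*x^2 - 12*x - 30 = 0 has no rational roots; quadratic formula: x = (12 ± √744)/10.
  ⇒ x = 6/5 - sqrt(186)/5 ≈ -1.5276, 6/5 + sqrt(186)/5 ≈ 3.9276

f''(x) = 2*(5*x^3 - 18*x^2 - 90*x + 36)/(x^6 + 18*x^4 + 108*x^2 + 216)
Second-derivative test at each critical point:
  f''(-1.5276) = 0.3927 > 0 → local minimum
  f''(3.9276) = -0.0594 < 0 → local maximum

Critical points: x = 6/5 - sqrt(186)/5 ≈ -1.5276 (local minimum); x = 6/5 + sqrt(186)/5 ≈ 3.9276 (local maximum)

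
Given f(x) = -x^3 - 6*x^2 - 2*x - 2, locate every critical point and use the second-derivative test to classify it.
f'(x) = -3*x^2 - 12*x - 2

Solve f'(x) = 0:
  3*x^2 + 12*x + 2 = 0 has no rational roots; quadratic formula: x = (-12 ± √120)/6.
  ⇒ x = -2 - sqrt(30)/3 ≈ -3.8257, -2 + sqrt(30)/3 ≈ -0.1743

f''(x) = -6*x - 12
Second-derivative test at each critical point:
  f''(-3.8257) = 10.9545 > 0 → local minimum
  f''(-0.1743) = -10.9545 < 0 → local maximum

Critical points: x = -2 - sqrt(30)/3 ≈ -3.8257 (local minimum); x = -2 + sqrt(30)/3 ≈ -0.1743 (local maximum)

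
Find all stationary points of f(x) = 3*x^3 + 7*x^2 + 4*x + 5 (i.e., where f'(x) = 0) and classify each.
f'(x) = 9*x^2 + 14*x + 4

Solve f'(x) = 0:
  9*x^2 + 14*x + 4 = 0 has no rational roots; quadratic formula: x = (-14 ± √52)/18.
  ⇒ x = -7/9 - sqrt(13)/9 ≈ -1.1784, -7/9 + sqrt(13)/9 ≈ -0.3772

f''(x) = 18*x + 14
Second-derivative test at each critical point:
  f''(-1.1784) = -7.2111 < 0 → local maximum
  f''(-0.3772) = 7.2111 > 0 → local minimum

Critical points: x = -7/9 - sqrt(13)/9 ≈ -1.1784 (local maximum); x = -7/9 + sqrt(13)/9 ≈ -0.3772 (local minimum)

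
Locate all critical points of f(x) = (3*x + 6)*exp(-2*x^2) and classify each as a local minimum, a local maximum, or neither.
f'(x) = 3*(-4*x*(x + 2) + 1)*exp(-2*x^2)

Solve f'(x) = 0:
  f'(x) = (-12*x^2 - 24*x + 3)·exp(-2*x^2) and exp(-2*x^2) > 0 for every x, so f'(x) = 0 ⇔ -12*x^2 - 24*x + 3 = 0.
  Factor: -12*x^2 - 24*x + 3 = -3*(4*x^2 + 8*x - 1); 4*x^2 + 8*x - 1 = 0 has no rational roots; quadratic formula: x = (-8 ± √80)/8.
  ⇒ x = -sqrt(5)/2 - 1 ≈ -2.1180, -1 + sqrt(5)/2 ≈ 0.1180

f''(x) = 12*(4*x^2*(x + 2) - 3*x - 2)*exp(-2*x^2)
Second-derivative test at each critical point:
  f''(-2.1180) = 0.0034 > 0 → local minimum
  f''(0.1180) = -26.0955 < 0 → local maximum

Critical points: x = -sqrt(5)/2 - 1 ≈ -2.1180 (local minimum); x = -1 + sqrt(5)/2 ≈ 0.1180 (local maximum)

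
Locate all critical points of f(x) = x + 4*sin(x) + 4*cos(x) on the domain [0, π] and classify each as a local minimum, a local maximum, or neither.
f'(x) = 4*sqrt(2)*cos(x + pi/4) + 1

Solve f'(x) = 0 on [0, π]:
  f'(x) = 0 ⇔ -4*sin(x) + 4*cos(x) = -1. Write the left side as R·cos(x + φ) with R = √(4² + 4²) = 4*sqrt(2), cos φ = sqrt(2)/2, sin φ = sqrt(2)/2; then cos(x + φ) = -sqrt(2)/8. Solve for x and keep the solutions lying in [0, π].
  ⇒ x = atan((1 + sqrt(31))/(-1 + sqrt(31))) ≈ 0.9631

f''(x) = -4*sqrt(2)*sin(x + pi/4)
Second-derivative test at each critical point:
  f''(0.9631) = -5.5678 < 0 → local maximum

Critical points: x = atan((1 + sqrt(31))/(-1 + sqrt(31))) ≈ 0.9631 (local maximum)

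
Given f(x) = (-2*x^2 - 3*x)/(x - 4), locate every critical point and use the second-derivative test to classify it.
f'(x) = 2*(-x^2 + 8*x + 6)/(x^2 - 8*x + 16)

Solve f'(x) = 0:
  f'(x) = -2*(x^2 - 8*x - 6)/(x - 4)^2; the denominator is positive wherever f is defined, so f'(x) = 0 ⇔ -2*x^2 + 16*x + 12 = 0.
  Factor: -2*x^2 + 16*x + 12 = -2*(x^2 - 8*x - 6); x^2 - 8*x - 6 = 0 has no rational roots; quadratic formula: x = (8 ± √88)/2.
  ⇒ x = 4 - sqrt(22) ≈ -0.6904, 4 + sqrt(22) ≈ 8.6904

f''(x) = -88/(x^3 - 12*x^2 + 48*x - 64)
Second-derivative test at each critical point:
  f''(-0.6904) = 0.8528 > 0 → local minimum
  f''(8.6904) = -0.8528 < 0 → local maximum

Critical points: x = 4 - sqrt(22) ≈ -0.6904 (local minimum); x = 4 + sqrt(22) ≈ 8.6904 (local maximum)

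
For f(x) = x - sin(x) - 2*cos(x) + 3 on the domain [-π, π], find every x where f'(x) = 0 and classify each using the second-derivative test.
f'(x) = 2*sin(x) - cos(x) + 1

Solve f'(x) = 0 on [-π, π]:
  f'(x) = 0 ⇔ 2*sin(x) - cos(x) = -1. Write the left side as R·cos(x + φ) with R = √((-1)² + (-2)²) = sqrt(5), cos φ = -sqrt(5)/5, sin φ = -2*sqrt(5)/5; then cos(x + φ) = -sqrt(5)/5. Solve for x and keep the solutions lying in [-π, π].
  ⇒ x = -pi + atan(4/3) ≈ -2.2143, 0

f''(x) = sin(x) + 2*cos(x)
Second-derivative test at each critical point:
  f''(-2.2143) = -2 < 0 → local maximum
  f''(0) = 2 > 0 → local minimum

Critical points: x = -pi + atan(4/3) ≈ -2.2143 (local maximum); x = 0 (local minimum)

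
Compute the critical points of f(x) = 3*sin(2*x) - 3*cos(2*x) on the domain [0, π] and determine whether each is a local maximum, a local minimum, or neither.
f'(x) = 6*sqrt(2)*sin(2*x + pi/4)

Solve f'(x) = 0 on [0, π]:
  f'(x) = 0 ⇔ 3*cos(2*x) = -3*sin(2*x) ⇔ tan(2*x) = -1, i.e. 2*x = arctan(-1) + nπ; keep the solutions lying in [0, π].
  ⇒ x = 3*pi/8 ≈ 1.1781, 7*pi/8 ≈ 2.7489

f''(x) = 12*sqrt(2)*cos(2*x + pi/4)
Second-derivative test at each critical point:
  f''(1.1781) = -16.9706 < 0 → local maximum
  f''(2.7489) = 16.9706 > 0 → local minimum

Critical points: x = 3*pi/8 ≈ 1.1781 (local maximum); x = 7*pi/8 ≈ 2.7489 (local minimum)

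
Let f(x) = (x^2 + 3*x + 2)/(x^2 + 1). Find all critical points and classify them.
f'(x) = (-3*x^2 - 2*x + 3)/(x^4 + 2*x^2 + 1)

Solve f'(x) = 0:
  f'(x) = -(3*x^2 + 2*x - 3)/(x^2 + 1)^2; the denominator is positive wherever f is defined, so f'(x) = 0 ⇔ -3*x^2 - 2*x + 3 = 0.
  3*x^2 + 2*x - 3 = 0 has no rational roots; quadratic formula: x = (-2 ± √40)/6.
  ⇒ x = -sqrt(10)/3 - 1/3 ≈ -1.3874, -1/3 + sqrt(10)/3 ≈ 0.7208

f''(x) = 2*(3*x^3 + 3*x^2 - 9*x - 1)/(x^6 + 3*x^4 + 3*x^2 + 1)
Second-derivative test at each critical point:
  f''(-1.3874) = 0.7393 > 0 → local minimum
  f''(0.7208) = -2.7393 < 0 → local maximum

Critical points: x = -sqrt(10)/3 - 1/3 ≈ -1.3874 (local minimum); x = -1/3 + sqrt(10)/3 ≈ 0.7208 (local maximum)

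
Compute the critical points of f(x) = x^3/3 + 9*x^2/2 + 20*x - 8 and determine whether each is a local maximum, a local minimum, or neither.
f'(x) = x^2 + 9*x + 20

Solve f'(x) = 0:
  Factor: x^2 + 9*x + 20 = (x + 4)*(x + 5) = 0.
  ⇒ x = -5, -4

f''(x) = 2*x + 9
Second-derivative test at each critical point:
  f''(-5) = -1 < 0 → local maximum
  f''(-4) = 1 > 0 → local minimum

Critical points: x = -5 (local maximum); x = -4 (local minimum)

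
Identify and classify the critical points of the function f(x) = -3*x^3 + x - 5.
f'(x) = 1 - 9*x^2

Solve f'(x) = 0:
  Factor: 1 - 9*x^2 = -(3*x - 1)*(3*x + 1) = 0.
  ⇒ x = -1/3, 1/3

f''(x) = -18*x
Second-derivative test at each critical point:
  f''(-1/3) = 6 > 0 → local minimum
  f''(1/3) = -6 < 0 → local maximum

Critical points: x = -1/3 (local minimum); x = 1/3 (local maximum)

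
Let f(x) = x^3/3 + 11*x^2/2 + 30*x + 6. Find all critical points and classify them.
f'(x) = x^2 + 11*x + 30

Solve f'(x) = 0:
  Factor: x^2 + 11*x + 30 = (x + 5)*(x + 6) = 0.
  ⇒ x = -6, -5

f''(x) = 2*x + 11
Second-derivative test at each critical point:
  f''(-6) = -1 < 0 → local maximum
  f''(-5) = 1 > 0 → local minimum

Critical points: x = -6 (local maximum); x = -5 (local minimum)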